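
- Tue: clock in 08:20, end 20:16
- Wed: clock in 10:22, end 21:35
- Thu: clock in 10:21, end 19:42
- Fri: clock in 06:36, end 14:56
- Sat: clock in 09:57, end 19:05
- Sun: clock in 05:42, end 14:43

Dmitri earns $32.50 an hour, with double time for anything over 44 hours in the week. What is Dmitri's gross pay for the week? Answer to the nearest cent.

$2403.92

Tue: 08:20–20:16 = 11 h 56 min
Wed: 10:22–21:35 = 11 h 13 min
Thu: 10:21–19:42 = 9 h 21 min
Fri: 06:36–14:56 = 8 h 20 min
Sat: 09:57–19:05 = 9 h 8 min
Sun: 05:42–14:43 = 9 h 1 min
Total worked: 58 h 59 min = 3539 min.
Regular 44 h 0 min = 2640 min at $32.50/h; overtime 14 h 59 min = 899 min at $65.00/h.
Pay = (2640 × $32.50 + 899 × $65.00) ÷ 60 = $2403.92.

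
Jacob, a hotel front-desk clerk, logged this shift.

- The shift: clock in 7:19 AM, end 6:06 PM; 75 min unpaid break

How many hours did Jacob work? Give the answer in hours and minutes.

9 h 32 min

The shift: 7:19 AM–6:06 PM = 10 h 47 min; less 75 min break → 9 h 32 min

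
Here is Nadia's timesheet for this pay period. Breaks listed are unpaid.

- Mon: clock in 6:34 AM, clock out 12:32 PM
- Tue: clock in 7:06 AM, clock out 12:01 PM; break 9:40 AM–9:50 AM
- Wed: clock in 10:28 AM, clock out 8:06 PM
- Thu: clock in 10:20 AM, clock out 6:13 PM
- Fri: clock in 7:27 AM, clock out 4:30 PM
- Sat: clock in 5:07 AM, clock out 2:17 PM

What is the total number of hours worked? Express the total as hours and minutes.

Mon: 6:34 AM–12:32 PM = 5 h 58 min
Tue: 7:06 AM–12:01 PM = 4 h 55 min; less 10 min break → 4 h 45 min
Wed: 10:28 AM–8:06 PM = 9 h 38 min
Thu: 10:20 AM–6:13 PM = 7 h 53 min
Fri: 7:27 AM–4:30 PM = 9 h 3 min
Sat: 5:07 AM–2:17 PM = 9 h 10 min
Total: 5 h 58 min + 4 h 45 min + 9 h 38 min + 7 h 53 min + 9 h 3 min + 9 h 10 min = 46 h 27 min.

46 h 27 min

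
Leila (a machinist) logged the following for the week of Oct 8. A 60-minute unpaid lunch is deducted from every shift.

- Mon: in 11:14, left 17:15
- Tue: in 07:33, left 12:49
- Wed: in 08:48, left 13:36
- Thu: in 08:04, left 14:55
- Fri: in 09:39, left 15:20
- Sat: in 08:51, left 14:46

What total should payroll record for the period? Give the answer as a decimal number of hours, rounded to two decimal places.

28.53 hours

Mon: 11:14–17:15 = 6 h 1 min; less 60 min break → 5 h 1 min
Tue: 07:33–12:49 = 5 h 16 min; less 60 min break → 4 h 16 min
Wed: 08:48–13:36 = 4 h 48 min; less 60 min break → 3 h 48 min
Thu: 08:04–14:55 = 6 h 51 min; less 60 min break → 5 h 51 min
Fri: 09:39–15:20 = 5 h 41 min; less 60 min break → 4 h 41 min
Sat: 08:51–14:46 = 5 h 55 min; less 60 min break → 4 h 55 min
Total: 5 h 1 min + 4 h 16 min + 3 h 48 min + 5 h 51 min + 4 h 41 min + 4 h 55 min = 28 h 32 min.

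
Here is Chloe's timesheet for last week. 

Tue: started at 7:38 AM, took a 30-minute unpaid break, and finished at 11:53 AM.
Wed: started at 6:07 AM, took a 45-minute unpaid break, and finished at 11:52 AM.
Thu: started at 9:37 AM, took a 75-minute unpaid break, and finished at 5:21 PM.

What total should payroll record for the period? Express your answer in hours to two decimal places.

15.23 hours

Tue: 7:38 AM–11:53 AM = 4 h 15 min; less 30 min break → 3 h 45 min
Wed: 6:07 AM–11:52 AM = 5 h 45 min; less 45 min break → 5 h 0 min
Thu: 9:37 AM–5:21 PM = 7 h 44 min; less 75 min break → 6 h 29 min
Total: 3 h 45 min + 5 h 0 min + 6 h 29 min = 15 h 14 min.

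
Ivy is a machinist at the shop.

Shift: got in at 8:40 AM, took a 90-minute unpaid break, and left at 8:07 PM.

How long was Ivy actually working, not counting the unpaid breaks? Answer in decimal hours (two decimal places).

9.95 hours

Shift: 8:40 AM–8:07 PM = 11 h 27 min; less 90 min break → 9 h 57 min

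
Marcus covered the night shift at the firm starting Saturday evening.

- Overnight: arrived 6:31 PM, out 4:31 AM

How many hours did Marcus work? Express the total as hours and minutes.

Overnight: 6:31 PM → midnight = 5 h 29 min; midnight → 4:31 AM = 4 h 31 min; span 10 h 0 min

10 h 0 min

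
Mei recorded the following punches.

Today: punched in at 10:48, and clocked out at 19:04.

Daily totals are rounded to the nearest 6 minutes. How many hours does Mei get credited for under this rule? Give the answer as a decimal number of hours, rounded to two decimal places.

Today: 10:48–19:04 = 8 h 16 min → rounds to 8 h 18 min

8.30 hours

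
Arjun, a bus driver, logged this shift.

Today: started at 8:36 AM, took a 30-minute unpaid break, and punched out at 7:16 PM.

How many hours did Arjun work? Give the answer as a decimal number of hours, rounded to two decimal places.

10.17 hours

Today: 8:36 AM–7:16 PM = 10 h 40 min; less 30 min break → 10 h 10 min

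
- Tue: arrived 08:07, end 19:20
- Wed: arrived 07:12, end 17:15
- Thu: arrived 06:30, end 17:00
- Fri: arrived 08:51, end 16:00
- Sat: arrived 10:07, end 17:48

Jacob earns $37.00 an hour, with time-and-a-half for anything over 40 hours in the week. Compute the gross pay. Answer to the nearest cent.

Tue: 08:07–19:20 = 11 h 13 min
Wed: 07:12–17:15 = 10 h 3 min
Thu: 06:30–17:00 = 10 h 30 min
Fri: 08:51–16:00 = 7 h 9 min
Sat: 10:07–17:48 = 7 h 41 min
Total worked: 46 h 36 min = 2796 min.
Regular 40 h 0 min = 2400 min at $37.00/h; overtime 6 h 36 min = 396 min at $55.50/h.
Pay = (2400 × $37.00 + 396 × $55.50) ÷ 60 = $1846.30.

$1846.30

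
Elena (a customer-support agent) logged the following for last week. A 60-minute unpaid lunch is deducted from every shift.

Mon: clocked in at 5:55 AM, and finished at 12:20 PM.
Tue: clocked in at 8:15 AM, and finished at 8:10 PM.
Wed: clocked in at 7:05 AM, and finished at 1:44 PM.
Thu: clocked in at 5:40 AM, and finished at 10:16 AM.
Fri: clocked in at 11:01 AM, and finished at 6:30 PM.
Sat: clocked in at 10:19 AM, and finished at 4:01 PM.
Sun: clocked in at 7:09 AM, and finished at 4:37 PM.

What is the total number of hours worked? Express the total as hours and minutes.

Mon: 5:55 AM–12:20 PM = 6 h 25 min; less 60 min break → 5 h 25 min
Tue: 8:15 AM–8:10 PM = 11 h 55 min; less 60 min break → 10 h 55 min
Wed: 7:05 AM–1:44 PM = 6 h 39 min; less 60 min break → 5 h 39 min
Thu: 5:40 AM–10:16 AM = 4 h 36 min; less 60 min break → 3 h 36 min
Fri: 11:01 AM–6:30 PM = 7 h 29 min; less 60 min break → 6 h 29 min
Sat: 10:19 AM–4:01 PM = 5 h 42 min; less 60 min break → 4 h 42 min
Sun: 7:09 AM–4:37 PM = 9 h 28 min; less 60 min break → 8 h 28 min
Total: 5 h 25 min + 10 h 55 min + 5 h 39 min + 3 h 36 min + 6 h 29 min + 4 h 42 min + 8 h 28 min = 45 h 14 min.

45 h 14 min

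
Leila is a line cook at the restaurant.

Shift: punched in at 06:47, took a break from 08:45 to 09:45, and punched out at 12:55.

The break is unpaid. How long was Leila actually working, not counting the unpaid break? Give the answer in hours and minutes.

5 h 8 min

Shift: 06:47–12:55 = 6 h 8 min; less 60 min break → 5 h 8 min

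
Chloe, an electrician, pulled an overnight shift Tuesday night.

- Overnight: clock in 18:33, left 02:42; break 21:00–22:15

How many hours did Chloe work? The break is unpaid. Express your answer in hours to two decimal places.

Overnight: 18:33 → midnight = 5 h 27 min; midnight → 02:42 = 2 h 42 min; span 8 h 9 min; less 75 min break → 6 h 54 min

6.90 hours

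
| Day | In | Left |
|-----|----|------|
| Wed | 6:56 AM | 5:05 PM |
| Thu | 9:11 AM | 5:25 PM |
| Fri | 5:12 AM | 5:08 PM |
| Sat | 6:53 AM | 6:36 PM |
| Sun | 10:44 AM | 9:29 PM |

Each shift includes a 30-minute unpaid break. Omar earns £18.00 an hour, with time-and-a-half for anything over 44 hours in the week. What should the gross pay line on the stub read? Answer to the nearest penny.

£961.65

Wed: 6:56 AM–5:05 PM = 10 h 9 min; less 30 min break → 9 h 39 min
Thu: 9:11 AM–5:25 PM = 8 h 14 min; less 30 min break → 7 h 44 min
Fri: 5:12 AM–5:08 PM = 11 h 56 min; less 30 min break → 11 h 26 min
Sat: 6:53 AM–6:36 PM = 11 h 43 min; less 30 min break → 11 h 13 min
Sun: 10:44 AM–9:29 PM = 10 h 45 min; less 30 min break → 10 h 15 min
Total worked: 50 h 17 min = 3017 min.
Regular 44 h 0 min = 2640 min at £18.00/h; overtime 6 h 17 min = 377 min at £27.00/h.
Pay = (2640 × £18.00 + 377 × £27.00) ÷ 60 = £961.65.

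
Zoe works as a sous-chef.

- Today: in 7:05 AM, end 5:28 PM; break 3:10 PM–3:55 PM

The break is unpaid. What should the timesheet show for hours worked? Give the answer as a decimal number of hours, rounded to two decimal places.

Today: 7:05 AM–5:28 PM = 10 h 23 min; less 45 min break → 9 h 38 min

9.63 hours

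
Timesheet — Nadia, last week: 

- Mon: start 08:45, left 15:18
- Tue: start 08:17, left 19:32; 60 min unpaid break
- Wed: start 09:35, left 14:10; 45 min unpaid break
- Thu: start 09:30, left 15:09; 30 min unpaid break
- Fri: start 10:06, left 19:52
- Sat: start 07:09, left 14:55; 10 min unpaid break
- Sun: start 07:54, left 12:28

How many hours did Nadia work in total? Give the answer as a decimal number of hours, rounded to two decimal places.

Mon: 08:45–15:18 = 6 h 33 min
Tue: 08:17–19:32 = 11 h 15 min; less 60 min break → 10 h 15 min
Wed: 09:35–14:10 = 4 h 35 min; less 45 min break → 3 h 50 min
Thu: 09:30–15:09 = 5 h 39 min; less 30 min break → 5 h 9 min
Fri: 10:06–19:52 = 9 h 46 min
Sat: 07:09–14:55 = 7 h 46 min; less 10 min break → 7 h 36 min
Sun: 07:54–12:28 = 4 h 34 min
Total: 6 h 33 min + 10 h 15 min + 3 h 50 min + 5 h 9 min + 9 h 46 min + 7 h 36 min + 4 h 34 min = 47 h 43 min.

47.72 hours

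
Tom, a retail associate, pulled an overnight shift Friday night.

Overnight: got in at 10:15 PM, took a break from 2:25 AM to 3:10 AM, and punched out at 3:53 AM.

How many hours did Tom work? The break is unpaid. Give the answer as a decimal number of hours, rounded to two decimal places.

Overnight: 10:15 PM → midnight = 1 h 45 min; midnight → 3:53 AM = 3 h 53 min; span 5 h 38 min; less 45 min break → 4 h 53 min

4.88 hours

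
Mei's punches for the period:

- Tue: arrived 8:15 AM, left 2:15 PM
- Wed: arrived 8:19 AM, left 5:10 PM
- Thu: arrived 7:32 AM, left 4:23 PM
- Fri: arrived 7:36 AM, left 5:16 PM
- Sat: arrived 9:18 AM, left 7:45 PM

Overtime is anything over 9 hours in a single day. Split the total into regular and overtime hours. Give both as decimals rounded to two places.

Regular 41.70 hours, overtime 2.12 hours

Tue: 8:15 AM–2:15 PM = 6 h 0 min
Wed: 8:19 AM–5:10 PM = 8 h 51 min
Thu: 7:32 AM–4:23 PM = 8 h 51 min
Fri: 7:36 AM–5:16 PM = 9 h 40 min
Sat: 9:18 AM–7:45 PM = 10 h 27 min
Tue reg 6 h 0 min / OT 0 h 0 min; Wed reg 8 h 51 min / OT 0 h 0 min; Thu reg 8 h 51 min / OT 0 h 0 min; Fri reg 9 h 0 min / OT 0 h 40 min; Sat reg 9 h 0 min / OT 1 h 27 min.
Totals: regular 41 h 42 min, overtime 2 h 7 min.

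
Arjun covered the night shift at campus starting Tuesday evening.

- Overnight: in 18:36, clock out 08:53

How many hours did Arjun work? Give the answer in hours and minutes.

14 h 17 min

Overnight: 18:36 → midnight = 5 h 24 min; midnight → 08:53 = 8 h 53 min; span 14 h 17 min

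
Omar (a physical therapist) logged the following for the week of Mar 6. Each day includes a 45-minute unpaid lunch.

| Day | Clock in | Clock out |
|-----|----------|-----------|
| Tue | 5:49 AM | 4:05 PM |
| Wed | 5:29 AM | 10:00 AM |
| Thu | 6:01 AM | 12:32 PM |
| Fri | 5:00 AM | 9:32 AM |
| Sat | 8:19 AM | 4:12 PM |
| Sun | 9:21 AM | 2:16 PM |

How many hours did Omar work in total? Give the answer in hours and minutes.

Tue: 5:49 AM–4:05 PM = 10 h 16 min; less 45 min break → 9 h 31 min
Wed: 5:29 AM–10:00 AM = 4 h 31 min; less 45 min break → 3 h 46 min
Thu: 6:01 AM–12:32 PM = 6 h 31 min; less 45 min break → 5 h 46 min
Fri: 5:00 AM–9:32 AM = 4 h 32 min; less 45 min break → 3 h 47 min
Sat: 8:19 AM–4:12 PM = 7 h 53 min; less 45 min break → 7 h 8 min
Sun: 9:21 AM–2:16 PM = 4 h 55 min; less 45 min break → 4 h 10 min
Total: 9 h 31 min + 3 h 46 min + 5 h 46 min + 3 h 47 min + 7 h 8 min + 4 h 10 min = 34 h 8 min.

34 h 8 min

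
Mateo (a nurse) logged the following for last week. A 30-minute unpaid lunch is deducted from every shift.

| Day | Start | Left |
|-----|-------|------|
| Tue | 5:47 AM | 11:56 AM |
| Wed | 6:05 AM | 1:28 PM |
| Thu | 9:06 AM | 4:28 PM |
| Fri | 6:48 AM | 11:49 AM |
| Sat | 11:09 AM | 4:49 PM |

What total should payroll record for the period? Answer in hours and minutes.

29 h 5 min

Tue: 5:47 AM–11:56 AM = 6 h 9 min; less 30 min break → 5 h 39 min
Wed: 6:05 AM–1:28 PM = 7 h 23 min; less 30 min break → 6 h 53 min
Thu: 9:06 AM–4:28 PM = 7 h 22 min; less 30 min break → 6 h 52 min
Fri: 6:48 AM–11:49 AM = 5 h 1 min; less 30 min break → 4 h 31 min
Sat: 11:09 AM–4:49 PM = 5 h 40 min; less 30 min break → 5 h 10 min
Total: 5 h 39 min + 6 h 53 min + 6 h 52 min + 4 h 31 min + 5 h 10 min = 29 h 5 min.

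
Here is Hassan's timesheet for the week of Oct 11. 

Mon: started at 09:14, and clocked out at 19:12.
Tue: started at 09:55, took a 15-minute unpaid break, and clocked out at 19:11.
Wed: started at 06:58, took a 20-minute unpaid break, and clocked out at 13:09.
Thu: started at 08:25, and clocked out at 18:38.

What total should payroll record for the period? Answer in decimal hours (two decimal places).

Mon: 09:14–19:12 = 9 h 58 min
Tue: 09:55–19:11 = 9 h 16 min; less 15 min break → 9 h 1 min
Wed: 06:58–13:09 = 6 h 11 min; less 20 min break → 5 h 51 min
Thu: 08:25–18:38 = 10 h 13 min
Total: 9 h 58 min + 9 h 1 min + 5 h 51 min + 10 h 13 min = 35 h 3 min.

35.05 hours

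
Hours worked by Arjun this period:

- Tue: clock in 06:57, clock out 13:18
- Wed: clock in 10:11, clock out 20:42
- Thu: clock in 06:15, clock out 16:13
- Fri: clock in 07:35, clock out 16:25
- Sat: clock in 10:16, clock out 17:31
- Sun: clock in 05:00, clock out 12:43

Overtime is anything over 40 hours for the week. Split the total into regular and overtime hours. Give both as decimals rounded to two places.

Tue: 06:57–13:18 = 6 h 21 min
Wed: 10:11–20:42 = 10 h 31 min
Thu: 06:15–16:13 = 9 h 58 min
Fri: 07:35–16:25 = 8 h 50 min
Sat: 10:16–17:31 = 7 h 15 min
Sun: 05:00–12:43 = 7 h 43 min
Total worked: 50 h 38 min = 50.63 h.
Threshold 40 h → overtime 10 h 38 min, regular 40 h 0 min.

Regular 40.00 hours, overtime 10.63 hours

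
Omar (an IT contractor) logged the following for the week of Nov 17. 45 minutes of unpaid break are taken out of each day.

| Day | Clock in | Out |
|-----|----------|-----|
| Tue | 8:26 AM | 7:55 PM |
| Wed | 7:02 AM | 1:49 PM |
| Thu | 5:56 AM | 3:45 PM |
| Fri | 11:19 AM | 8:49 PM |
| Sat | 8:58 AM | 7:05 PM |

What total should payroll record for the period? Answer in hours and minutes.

Tue: 8:26 AM–7:55 PM = 11 h 29 min; less 45 min break → 10 h 44 min
Wed: 7:02 AM–1:49 PM = 6 h 47 min; less 45 min break → 6 h 2 min
Thu: 5:56 AM–3:45 PM = 9 h 49 min; less 45 min break → 9 h 4 min
Fri: 11:19 AM–8:49 PM = 9 h 30 min; less 45 min break → 8 h 45 min
Sat: 8:58 AM–7:05 PM = 10 h 7 min; less 45 min break → 9 h 22 min
Total: 10 h 44 min + 6 h 2 min + 9 h 4 min + 8 h 45 min + 9 h 22 min = 43 h 57 min.

43 h 57 min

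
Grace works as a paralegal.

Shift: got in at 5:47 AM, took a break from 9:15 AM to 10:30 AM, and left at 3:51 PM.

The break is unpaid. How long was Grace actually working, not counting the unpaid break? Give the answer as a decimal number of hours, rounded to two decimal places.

8.82 hours

Shift: 5:47 AM–3:51 PM = 10 h 4 min; less 75 min break → 8 h 49 min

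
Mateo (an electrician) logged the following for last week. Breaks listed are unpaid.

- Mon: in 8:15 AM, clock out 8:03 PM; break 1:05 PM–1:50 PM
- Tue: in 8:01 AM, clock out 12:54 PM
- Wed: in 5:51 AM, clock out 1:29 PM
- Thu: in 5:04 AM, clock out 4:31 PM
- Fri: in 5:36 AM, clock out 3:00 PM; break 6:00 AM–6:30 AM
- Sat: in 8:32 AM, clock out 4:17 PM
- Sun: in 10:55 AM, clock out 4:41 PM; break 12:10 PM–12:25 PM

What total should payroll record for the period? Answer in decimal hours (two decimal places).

Mon: 8:15 AM–8:03 PM = 11 h 48 min; less 45 min break → 11 h 3 min
Tue: 8:01 AM–12:54 PM = 4 h 53 min
Wed: 5:51 AM–1:29 PM = 7 h 38 min
Thu: 5:04 AM–4:31 PM = 11 h 27 min
Fri: 5:36 AM–3:00 PM = 9 h 24 min; less 30 min break → 8 h 54 min
Sat: 8:32 AM–4:17 PM = 7 h 45 min
Sun: 10:55 AM–4:41 PM = 5 h 46 min; less 15 min break → 5 h 31 min
Total: 11 h 3 min + 4 h 53 min + 7 h 38 min + 11 h 27 min + 8 h 54 min + 7 h 45 min + 5 h 31 min = 57 h 11 min.

57.18 hours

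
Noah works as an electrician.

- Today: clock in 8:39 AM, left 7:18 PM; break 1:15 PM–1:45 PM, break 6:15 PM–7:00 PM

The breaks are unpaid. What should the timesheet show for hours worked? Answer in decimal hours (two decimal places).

9.40 hours

Today: 8:39 AM–7:18 PM = 10 h 39 min; less 75 min break → 9 h 24 min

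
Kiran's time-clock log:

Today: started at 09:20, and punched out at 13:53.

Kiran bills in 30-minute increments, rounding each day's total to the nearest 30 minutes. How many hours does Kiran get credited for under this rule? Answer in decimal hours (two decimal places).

Today: 09:20–13:53 = 4 h 33 min → rounds to 4 h 30 min

4.50 hours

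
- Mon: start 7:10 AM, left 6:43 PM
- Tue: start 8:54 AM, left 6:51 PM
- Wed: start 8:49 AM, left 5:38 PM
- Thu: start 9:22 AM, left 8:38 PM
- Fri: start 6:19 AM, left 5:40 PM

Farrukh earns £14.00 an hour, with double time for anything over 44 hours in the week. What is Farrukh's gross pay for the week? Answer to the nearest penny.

Mon: 7:10 AM–6:43 PM = 11 h 33 min
Tue: 8:54 AM–6:51 PM = 9 h 57 min
Wed: 8:49 AM–5:38 PM = 8 h 49 min
Thu: 9:22 AM–8:38 PM = 11 h 16 min
Fri: 6:19 AM–5:40 PM = 11 h 21 min
Total worked: 52 h 56 min = 3176 min.
Regular 44 h 0 min = 2640 min at £14.00/h; overtime 8 h 56 min = 536 min at £28.00/h.
Pay = (2640 × £14.00 + 536 × £28.00) ÷ 60 = £866.13.

£866.13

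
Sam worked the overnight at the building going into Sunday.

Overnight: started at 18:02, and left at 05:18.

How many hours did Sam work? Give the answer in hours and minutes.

11 h 16 min

Overnight: 18:02 → midnight = 5 h 58 min; midnight → 05:18 = 5 h 18 min; span 11 h 16 min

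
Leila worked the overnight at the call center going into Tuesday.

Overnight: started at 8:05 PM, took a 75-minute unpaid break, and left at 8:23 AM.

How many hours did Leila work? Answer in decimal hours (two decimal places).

11.05 hours

Overnight: 8:05 PM → midnight = 3 h 55 min; midnight → 8:23 AM = 8 h 23 min; span 12 h 18 min; less 75 min break → 11 h 3 min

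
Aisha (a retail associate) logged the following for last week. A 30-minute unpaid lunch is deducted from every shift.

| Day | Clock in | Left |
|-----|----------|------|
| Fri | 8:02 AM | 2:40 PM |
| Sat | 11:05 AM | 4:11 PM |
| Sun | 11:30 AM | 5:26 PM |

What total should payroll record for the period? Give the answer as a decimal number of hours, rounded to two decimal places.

Fri: 8:02 AM–2:40 PM = 6 h 38 min; less 30 min break → 6 h 8 min
Sat: 11:05 AM–4:11 PM = 5 h 6 min; less 30 min break → 4 h 36 min
Sun: 11:30 AM–5:26 PM = 5 h 56 min; less 30 min break → 5 h 26 min
Total: 6 h 8 min + 4 h 36 min + 5 h 26 min = 16 h 10 min.

16.17 hours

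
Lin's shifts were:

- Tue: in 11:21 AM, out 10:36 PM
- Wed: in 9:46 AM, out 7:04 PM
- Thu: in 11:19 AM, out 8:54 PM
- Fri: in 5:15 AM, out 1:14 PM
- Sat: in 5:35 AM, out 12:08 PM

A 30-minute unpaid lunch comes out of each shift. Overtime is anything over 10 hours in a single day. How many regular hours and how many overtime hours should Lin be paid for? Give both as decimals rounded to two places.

Regular 41.42 hours, overtime 0.75 hours

Tue: 11:21 AM–10:36 PM = 11 h 15 min; less 30 min break → 10 h 45 min
Wed: 9:46 AM–7:04 PM = 9 h 18 min; less 30 min break → 8 h 48 min
Thu: 11:19 AM–8:54 PM = 9 h 35 min; less 30 min break → 9 h 5 min
Fri: 5:15 AM–1:14 PM = 7 h 59 min; less 30 min break → 7 h 29 min
Sat: 5:35 AM–12:08 PM = 6 h 33 min; less 30 min break → 6 h 3 min
Tue reg 10 h 0 min / OT 0 h 45 min; Wed reg 8 h 48 min / OT 0 h 0 min; Thu reg 9 h 5 min / OT 0 h 0 min; Fri reg 7 h 29 min / OT 0 h 0 min; Sat reg 6 h 3 min / OT 0 h 0 min.
Totals: regular 41 h 25 min, overtime 0 h 45 min.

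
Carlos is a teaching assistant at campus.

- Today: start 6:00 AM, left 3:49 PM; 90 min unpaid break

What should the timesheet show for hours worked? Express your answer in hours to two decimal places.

Today: 6:00 AM–3:49 PM = 9 h 49 min; less 90 min break → 8 h 19 min

8.32 hours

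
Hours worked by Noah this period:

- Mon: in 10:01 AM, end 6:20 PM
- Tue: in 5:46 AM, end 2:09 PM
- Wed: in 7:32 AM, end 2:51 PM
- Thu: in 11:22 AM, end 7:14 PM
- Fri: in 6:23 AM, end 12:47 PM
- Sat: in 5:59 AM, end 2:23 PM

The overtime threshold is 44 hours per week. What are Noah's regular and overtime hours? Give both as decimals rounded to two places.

Mon: 10:01 AM–6:20 PM = 8 h 19 min
Tue: 5:46 AM–2:09 PM = 8 h 23 min
Wed: 7:32 AM–2:51 PM = 7 h 19 min
Thu: 11:22 AM–7:14 PM = 7 h 52 min
Fri: 6:23 AM–12:47 PM = 6 h 24 min
Sat: 5:59 AM–2:23 PM = 8 h 24 min
Total worked: 46 h 41 min = 46.68 h.
Threshold 44 h → overtime 2 h 41 min, regular 44 h 0 min.

Regular 44.00 hours, overtime 2.68 hours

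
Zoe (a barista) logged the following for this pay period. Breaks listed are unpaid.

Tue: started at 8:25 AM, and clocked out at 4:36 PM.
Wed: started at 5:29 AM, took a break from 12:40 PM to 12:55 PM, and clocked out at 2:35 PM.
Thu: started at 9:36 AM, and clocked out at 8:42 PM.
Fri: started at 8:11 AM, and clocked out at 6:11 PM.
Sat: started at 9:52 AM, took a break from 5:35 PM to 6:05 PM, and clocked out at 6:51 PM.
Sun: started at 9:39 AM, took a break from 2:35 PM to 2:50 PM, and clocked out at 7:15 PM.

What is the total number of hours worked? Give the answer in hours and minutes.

55 h 58 min

Tue: 8:25 AM–4:36 PM = 8 h 11 min
Wed: 5:29 AM–2:35 PM = 9 h 6 min; less 15 min break → 8 h 51 min
Thu: 9:36 AM–8:42 PM = 11 h 6 min
Fri: 8:11 AM–6:11 PM = 10 h 0 min
Sat: 9:52 AM–6:51 PM = 8 h 59 min; less 30 min break → 8 h 29 min
Sun: 9:39 AM–7:15 PM = 9 h 36 min; less 15 min break → 9 h 21 min
Total: 8 h 11 min + 8 h 51 min + 11 h 6 min + 10 h 0 min + 8 h 29 min + 9 h 21 min = 55 h 58 min.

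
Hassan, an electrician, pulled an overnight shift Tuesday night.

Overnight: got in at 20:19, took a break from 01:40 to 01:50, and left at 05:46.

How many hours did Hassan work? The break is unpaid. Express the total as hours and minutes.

Overnight: 20:19 → midnight = 3 h 41 min; midnight → 05:46 = 5 h 46 min; span 9 h 27 min; less 10 min break → 9 h 17 min

9 h 17 min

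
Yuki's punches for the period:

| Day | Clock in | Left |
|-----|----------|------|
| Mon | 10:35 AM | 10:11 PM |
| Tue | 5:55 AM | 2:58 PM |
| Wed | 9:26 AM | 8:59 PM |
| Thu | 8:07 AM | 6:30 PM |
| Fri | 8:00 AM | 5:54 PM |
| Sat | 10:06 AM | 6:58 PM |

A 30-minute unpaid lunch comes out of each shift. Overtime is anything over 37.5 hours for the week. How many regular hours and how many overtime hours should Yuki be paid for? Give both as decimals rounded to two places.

Mon: 10:35 AM–10:11 PM = 11 h 36 min; less 30 min break → 11 h 6 min
Tue: 5:55 AM–2:58 PM = 9 h 3 min; less 30 min break → 8 h 33 min
Wed: 9:26 AM–8:59 PM = 11 h 33 min; less 30 min break → 11 h 3 min
Thu: 8:07 AM–6:30 PM = 10 h 23 min; less 30 min break → 9 h 53 min
Fri: 8:00 AM–5:54 PM = 9 h 54 min; less 30 min break → 9 h 24 min
Sat: 10:06 AM–6:58 PM = 8 h 52 min; less 30 min break → 8 h 22 min
Total worked: 58 h 21 min = 58.35 h.
Threshold 37.5 h → overtime 20 h 51 min, regular 37 h 30 min.

Regular 37.50 hours, overtime 20.85 hours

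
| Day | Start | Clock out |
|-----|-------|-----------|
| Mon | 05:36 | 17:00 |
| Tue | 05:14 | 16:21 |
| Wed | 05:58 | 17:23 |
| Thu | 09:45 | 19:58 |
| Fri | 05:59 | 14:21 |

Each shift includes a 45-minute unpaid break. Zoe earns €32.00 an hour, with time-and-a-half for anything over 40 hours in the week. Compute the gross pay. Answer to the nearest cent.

€1700.80

Mon: 05:36–17:00 = 11 h 24 min; less 45 min break → 10 h 39 min
Tue: 05:14–16:21 = 11 h 7 min; less 45 min break → 10 h 22 min
Wed: 05:58–17:23 = 11 h 25 min; less 45 min break → 10 h 40 min
Thu: 09:45–19:58 = 10 h 13 min; less 45 min break → 9 h 28 min
Fri: 05:59–14:21 = 8 h 22 min; less 45 min break → 7 h 37 min
Total worked: 48 h 46 min = 2926 min.
Regular 40 h 0 min = 2400 min at €32.00/h; overtime 8 h 46 min = 526 min at €48.00/h.
Pay = (2400 × €32.00 + 526 × €48.00) ÷ 60 = €1700.80.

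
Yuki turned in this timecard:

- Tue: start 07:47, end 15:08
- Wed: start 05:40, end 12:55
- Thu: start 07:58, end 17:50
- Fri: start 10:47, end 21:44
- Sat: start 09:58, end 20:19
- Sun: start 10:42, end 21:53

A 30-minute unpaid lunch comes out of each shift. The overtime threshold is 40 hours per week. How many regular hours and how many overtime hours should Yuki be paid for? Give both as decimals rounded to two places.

Tue: 07:47–15:08 = 7 h 21 min; less 30 min break → 6 h 51 min
Wed: 05:40–12:55 = 7 h 15 min; less 30 min break → 6 h 45 min
Thu: 07:58–17:50 = 9 h 52 min; less 30 min break → 9 h 22 min
Fri: 10:47–21:44 = 10 h 57 min; less 30 min break → 10 h 27 min
Sat: 09:58–20:19 = 10 h 21 min; less 30 min break → 9 h 51 min
Sun: 10:42–21:53 = 11 h 11 min; less 30 min break → 10 h 41 min
Total worked: 53 h 57 min = 53.95 h.
Threshold 40 h → overtime 13 h 57 min, regular 40 h 0 min.

Regular 40.00 hours, overtime 13.95 hours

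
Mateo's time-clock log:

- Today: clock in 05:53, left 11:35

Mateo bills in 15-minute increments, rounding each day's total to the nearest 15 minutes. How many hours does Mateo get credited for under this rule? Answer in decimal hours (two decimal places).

Today: 05:53–11:35 = 5 h 42 min → rounds to 5 h 45 min

5.75 hours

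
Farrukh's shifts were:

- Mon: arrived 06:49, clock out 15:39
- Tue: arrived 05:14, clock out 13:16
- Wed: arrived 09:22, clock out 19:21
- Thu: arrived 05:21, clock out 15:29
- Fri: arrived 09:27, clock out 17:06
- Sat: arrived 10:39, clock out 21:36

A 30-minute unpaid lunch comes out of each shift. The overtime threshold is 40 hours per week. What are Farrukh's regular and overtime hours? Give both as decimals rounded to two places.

Regular 40.00 hours, overtime 12.58 hours

Mon: 06:49–15:39 = 8 h 50 min; less 30 min break → 8 h 20 min
Tue: 05:14–13:16 = 8 h 2 min; less 30 min break → 7 h 32 min
Wed: 09:22–19:21 = 9 h 59 min; less 30 min break → 9 h 29 min
Thu: 05:21–15:29 = 10 h 8 min; less 30 min break → 9 h 38 min
Fri: 09:27–17:06 = 7 h 39 min; less 30 min break → 7 h 9 min
Sat: 10:39–21:36 = 10 h 57 min; less 30 min break → 10 h 27 min
Total worked: 52 h 35 min = 52.58 h.
Threshold 40 h → overtime 12 h 35 min, regular 40 h 0 min.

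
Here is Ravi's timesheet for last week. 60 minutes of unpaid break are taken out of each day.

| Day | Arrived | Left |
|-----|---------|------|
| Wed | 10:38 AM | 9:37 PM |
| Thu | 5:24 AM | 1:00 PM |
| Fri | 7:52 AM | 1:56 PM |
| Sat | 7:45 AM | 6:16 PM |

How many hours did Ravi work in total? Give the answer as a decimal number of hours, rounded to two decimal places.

Wed: 10:38 AM–9:37 PM = 10 h 59 min; less 60 min break → 9 h 59 min
Thu: 5:24 AM–1:00 PM = 7 h 36 min; less 60 min break → 6 h 36 min
Fri: 7:52 AM–1:56 PM = 6 h 4 min; less 60 min break → 5 h 4 min
Sat: 7:45 AM–6:16 PM = 10 h 31 min; less 60 min break → 9 h 31 min
Total: 9 h 59 min + 6 h 36 min + 5 h 4 min + 9 h 31 min = 31 h 10 min.

31.17 hours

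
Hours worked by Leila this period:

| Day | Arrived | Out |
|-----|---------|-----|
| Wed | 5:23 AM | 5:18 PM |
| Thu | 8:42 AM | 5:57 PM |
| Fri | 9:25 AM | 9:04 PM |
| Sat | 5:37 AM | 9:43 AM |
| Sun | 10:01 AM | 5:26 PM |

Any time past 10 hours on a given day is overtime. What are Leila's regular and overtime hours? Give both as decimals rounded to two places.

Wed: 5:23 AM–5:18 PM = 11 h 55 min
Thu: 8:42 AM–5:57 PM = 9 h 15 min
Fri: 9:25 AM–9:04 PM = 11 h 39 min
Sat: 5:37 AM–9:43 AM = 4 h 6 min
Sun: 10:01 AM–5:26 PM = 7 h 25 min
Wed reg 10 h 0 min / OT 1 h 55 min; Thu reg 9 h 15 min / OT 0 h 0 min; Fri reg 10 h 0 min / OT 1 h 39 min; Sat reg 4 h 6 min / OT 0 h 0 min; Sun reg 7 h 25 min / OT 0 h 0 min.
Totals: regular 40 h 46 min, overtime 3 h 34 min.

Regular 40.77 hours, overtime 3.57 hours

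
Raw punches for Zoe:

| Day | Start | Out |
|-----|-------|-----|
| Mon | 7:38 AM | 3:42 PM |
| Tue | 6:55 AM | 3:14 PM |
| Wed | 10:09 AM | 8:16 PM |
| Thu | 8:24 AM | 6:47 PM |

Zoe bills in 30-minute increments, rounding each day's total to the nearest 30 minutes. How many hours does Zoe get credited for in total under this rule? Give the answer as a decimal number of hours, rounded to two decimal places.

37.00 hours

Mon: 7:38 AM–3:42 PM = 8 h 4 min → rounds to 8 h 0 min
Tue: 6:55 AM–3:14 PM = 8 h 19 min → rounds to 8 h 30 min
Wed: 10:09 AM–8:16 PM = 10 h 7 min → rounds to 10 h 0 min
Thu: 8:24 AM–6:47 PM = 10 h 23 min → rounds to 10 h 30 min
Total credited: 37 h 0 min.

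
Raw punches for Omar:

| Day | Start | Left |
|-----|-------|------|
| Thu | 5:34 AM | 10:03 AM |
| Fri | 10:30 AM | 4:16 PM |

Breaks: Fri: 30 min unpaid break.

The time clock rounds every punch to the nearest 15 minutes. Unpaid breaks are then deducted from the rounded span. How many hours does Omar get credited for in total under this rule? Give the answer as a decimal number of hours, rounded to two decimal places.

9.75 hours

Thu: in 5:34 AM→5:30 AM, out 10:03 AM→10:00 AM; 4 h 30 min
Fri: in 10:30 AM→10:30 AM, out 4:16 PM→4:15 PM; 5 h 45 min − 30 min = 5 h 15 min
Total credited: 9 h 45 min.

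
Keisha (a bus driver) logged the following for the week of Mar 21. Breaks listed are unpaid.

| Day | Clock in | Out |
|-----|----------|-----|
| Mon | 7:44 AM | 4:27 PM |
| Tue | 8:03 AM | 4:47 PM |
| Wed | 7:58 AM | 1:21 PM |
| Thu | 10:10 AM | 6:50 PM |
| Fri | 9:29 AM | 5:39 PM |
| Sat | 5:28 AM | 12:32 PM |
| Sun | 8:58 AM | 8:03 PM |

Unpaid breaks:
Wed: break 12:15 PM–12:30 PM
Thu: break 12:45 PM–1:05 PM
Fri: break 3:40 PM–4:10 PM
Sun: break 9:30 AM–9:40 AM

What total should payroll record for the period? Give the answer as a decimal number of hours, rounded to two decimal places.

Mon: 7:44 AM–4:27 PM = 8 h 43 min
Tue: 8:03 AM–4:47 PM = 8 h 44 min
Wed: 7:58 AM–1:21 PM = 5 h 23 min; less 15 min break → 5 h 8 min
Thu: 10:10 AM–6:50 PM = 8 h 40 min; less 20 min break → 8 h 20 min
Fri: 9:29 AM–5:39 PM = 8 h 10 min; less 30 min break → 7 h 40 min
Sat: 5:28 AM–12:32 PM = 7 h 4 min
Sun: 8:58 AM–8:03 PM = 11 h 5 min; less 10 min break → 10 h 55 min
Total: 8 h 43 min + 8 h 44 min + 5 h 8 min + 8 h 20 min + 7 h 40 min + 7 h 4 min + 10 h 55 min = 56 h 34 min.

56.57 hours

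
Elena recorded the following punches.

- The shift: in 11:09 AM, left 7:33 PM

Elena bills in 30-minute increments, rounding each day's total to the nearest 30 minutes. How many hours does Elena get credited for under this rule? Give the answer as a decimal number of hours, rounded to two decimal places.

The shift: 11:09 AM–7:33 PM = 8 h 24 min → rounds to 8 h 30 min

8.50 hours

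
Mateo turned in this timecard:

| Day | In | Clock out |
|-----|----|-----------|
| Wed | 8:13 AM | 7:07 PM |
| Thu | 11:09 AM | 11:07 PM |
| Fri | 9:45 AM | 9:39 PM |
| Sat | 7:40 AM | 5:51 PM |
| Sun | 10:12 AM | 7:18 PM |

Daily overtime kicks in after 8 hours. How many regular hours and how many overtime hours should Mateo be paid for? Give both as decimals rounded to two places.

Regular 40.00 hours, overtime 14.05 hours

Wed: 8:13 AM–7:07 PM = 10 h 54 min
Thu: 11:09 AM–11:07 PM = 11 h 58 min
Fri: 9:45 AM–9:39 PM = 11 h 54 min
Sat: 7:40 AM–5:51 PM = 10 h 11 min
Sun: 10:12 AM–7:18 PM = 9 h 6 min
Wed reg 8 h 0 min / OT 2 h 54 min; Thu reg 8 h 0 min / OT 3 h 58 min; Fri reg 8 h 0 min / OT 3 h 54 min; Sat reg 8 h 0 min / OT 2 h 11 min; Sun reg 8 h 0 min / OT 1 h 6 min.
Totals: regular 40 h 0 min, overtime 14 h 3 min.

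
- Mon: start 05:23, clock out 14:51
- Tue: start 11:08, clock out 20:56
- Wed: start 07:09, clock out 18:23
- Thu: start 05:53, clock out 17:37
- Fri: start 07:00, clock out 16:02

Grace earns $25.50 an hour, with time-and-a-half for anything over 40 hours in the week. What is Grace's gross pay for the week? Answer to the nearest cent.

Mon: 05:23–14:51 = 9 h 28 min
Tue: 11:08–20:56 = 9 h 48 min
Wed: 07:09–18:23 = 11 h 14 min
Thu: 05:53–17:37 = 11 h 44 min
Fri: 07:00–16:02 = 9 h 2 min
Total worked: 51 h 16 min = 3076 min.
Regular 40 h 0 min = 2400 min at $25.50/h; overtime 11 h 16 min = 676 min at $38.25/h.
Pay = (2400 × $25.50 + 676 × $38.25) ÷ 60 = $1450.95.

$1450.95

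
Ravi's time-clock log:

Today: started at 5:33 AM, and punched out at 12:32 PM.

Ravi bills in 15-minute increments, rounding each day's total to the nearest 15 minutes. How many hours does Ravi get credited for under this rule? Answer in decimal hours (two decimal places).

7.00 hours

Today: 5:33 AM–12:32 PM = 6 h 59 min → rounds to 7 h 0 min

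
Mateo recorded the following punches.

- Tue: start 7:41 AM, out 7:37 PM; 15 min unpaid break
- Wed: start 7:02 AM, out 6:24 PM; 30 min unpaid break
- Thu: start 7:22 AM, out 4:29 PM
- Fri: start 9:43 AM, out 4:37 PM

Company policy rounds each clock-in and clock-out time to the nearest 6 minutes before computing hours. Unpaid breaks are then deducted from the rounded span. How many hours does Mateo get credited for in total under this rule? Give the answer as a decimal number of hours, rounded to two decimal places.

38.55 hours

Tue: in 7:41 AM→7:42 AM, out 7:37 PM→7:36 PM; 11 h 54 min − 15 min = 11 h 39 min
Wed: in 7:02 AM→7:00 AM, out 6:24 PM→6:24 PM; 11 h 24 min − 30 min = 10 h 54 min
Thu: in 7:22 AM→7:24 AM, out 4:29 PM→4:30 PM; 9 h 6 min
Fri: in 9:43 AM→9:42 AM, out 4:37 PM→4:36 PM; 6 h 54 min
Total credited: 38 h 33 min.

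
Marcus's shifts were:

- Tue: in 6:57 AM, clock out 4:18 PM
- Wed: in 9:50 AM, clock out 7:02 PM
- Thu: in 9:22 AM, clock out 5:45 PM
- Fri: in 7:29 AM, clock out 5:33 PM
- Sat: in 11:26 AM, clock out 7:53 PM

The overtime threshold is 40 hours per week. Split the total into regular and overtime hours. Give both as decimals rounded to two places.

Tue: 6:57 AM–4:18 PM = 9 h 21 min
Wed: 9:50 AM–7:02 PM = 9 h 12 min
Thu: 9:22 AM–5:45 PM = 8 h 23 min
Fri: 7:29 AM–5:33 PM = 10 h 4 min
Sat: 11:26 AM–7:53 PM = 8 h 27 min
Total worked: 45 h 27 min = 45.45 h.
Threshold 40 h → overtime 5 h 27 min, regular 40 h 0 min.

Regular 40.00 hours, overtime 5.45 hours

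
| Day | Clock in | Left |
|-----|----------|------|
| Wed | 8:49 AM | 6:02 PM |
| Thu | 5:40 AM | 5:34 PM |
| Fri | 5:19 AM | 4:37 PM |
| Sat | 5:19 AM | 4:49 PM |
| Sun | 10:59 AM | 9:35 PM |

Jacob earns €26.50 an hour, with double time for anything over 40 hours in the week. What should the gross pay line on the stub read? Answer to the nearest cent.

Wed: 8:49 AM–6:02 PM = 9 h 13 min
Thu: 5:40 AM–5:34 PM = 11 h 54 min
Fri: 5:19 AM–4:37 PM = 11 h 18 min
Sat: 5:19 AM–4:49 PM = 11 h 30 min
Sun: 10:59 AM–9:35 PM = 10 h 36 min
Total worked: 54 h 31 min = 3271 min.
Regular 40 h 0 min = 2400 min at €26.50/h; overtime 14 h 31 min = 871 min at €53.00/h.
Pay = (2400 × €26.50 + 871 × €53.00) ÷ 60 = €1829.38.

€1829.38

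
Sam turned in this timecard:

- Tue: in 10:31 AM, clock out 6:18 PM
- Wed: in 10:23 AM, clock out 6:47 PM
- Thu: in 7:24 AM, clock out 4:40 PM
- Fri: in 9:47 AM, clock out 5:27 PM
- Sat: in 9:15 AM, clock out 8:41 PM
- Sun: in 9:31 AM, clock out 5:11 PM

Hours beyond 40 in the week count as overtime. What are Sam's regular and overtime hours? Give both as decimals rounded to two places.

Tue: 10:31 AM–6:18 PM = 7 h 47 min
Wed: 10:23 AM–6:47 PM = 8 h 24 min
Thu: 7:24 AM–4:40 PM = 9 h 16 min
Fri: 9:47 AM–5:27 PM = 7 h 40 min
Sat: 9:15 AM–8:41 PM = 11 h 26 min
Sun: 9:31 AM–5:11 PM = 7 h 40 min
Total worked: 52 h 13 min = 52.22 h.
Threshold 40 h → overtime 12 h 13 min, regular 40 h 0 min.

Regular 40.00 hours, overtime 12.22 hours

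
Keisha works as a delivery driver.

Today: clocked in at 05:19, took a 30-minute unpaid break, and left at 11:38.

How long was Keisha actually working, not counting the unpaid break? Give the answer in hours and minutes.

5 h 49 min

Today: 05:19–11:38 = 6 h 19 min; less 30 min break → 5 h 49 min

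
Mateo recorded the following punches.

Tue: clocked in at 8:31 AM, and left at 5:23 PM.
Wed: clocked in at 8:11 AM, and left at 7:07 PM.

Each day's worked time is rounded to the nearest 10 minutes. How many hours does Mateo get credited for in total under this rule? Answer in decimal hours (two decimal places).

19.83 hours

Tue: 8:31 AM–5:23 PM = 8 h 52 min → rounds to 8 h 50 min
Wed: 8:11 AM–7:07 PM = 10 h 56 min → rounds to 11 h 0 min
Total credited: 19 h 50 min.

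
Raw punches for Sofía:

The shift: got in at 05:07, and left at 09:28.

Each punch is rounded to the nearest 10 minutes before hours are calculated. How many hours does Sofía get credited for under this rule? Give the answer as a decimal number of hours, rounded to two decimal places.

4.33 hours

The shift: in 05:07→05:10, out 09:28→09:30; 4 h 20 min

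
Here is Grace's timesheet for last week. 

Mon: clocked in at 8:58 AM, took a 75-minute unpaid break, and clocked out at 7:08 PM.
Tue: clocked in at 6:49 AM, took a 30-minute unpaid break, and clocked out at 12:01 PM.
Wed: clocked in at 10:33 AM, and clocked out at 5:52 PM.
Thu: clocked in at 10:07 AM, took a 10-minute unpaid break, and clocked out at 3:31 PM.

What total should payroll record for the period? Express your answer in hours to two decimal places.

26.17 hours

Mon: 8:58 AM–7:08 PM = 10 h 10 min; less 75 min break → 8 h 55 min
Tue: 6:49 AM–12:01 PM = 5 h 12 min; less 30 min break → 4 h 42 min
Wed: 10:33 AM–5:52 PM = 7 h 19 min
Thu: 10:07 AM–3:31 PM = 5 h 24 min; less 10 min break → 5 h 14 min
Total: 8 h 55 min + 4 h 42 min + 7 h 19 min + 5 h 14 min = 26 h 10 min.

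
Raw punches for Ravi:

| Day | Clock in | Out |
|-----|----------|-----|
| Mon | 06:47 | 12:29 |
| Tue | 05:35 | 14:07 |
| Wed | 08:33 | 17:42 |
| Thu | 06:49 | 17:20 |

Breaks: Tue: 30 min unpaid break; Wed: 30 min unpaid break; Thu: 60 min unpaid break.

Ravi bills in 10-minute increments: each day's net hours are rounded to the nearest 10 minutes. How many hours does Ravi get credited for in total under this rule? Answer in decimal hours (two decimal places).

Mon: 06:47–12:29 = 5 h 42 min → rounds to 5 h 40 min
Tue: 05:35–14:07 = 8 h 32 min − 30 min = 8 h 2 min → rounds to 8 h 0 min
Wed: 08:33–17:42 = 9 h 9 min − 30 min = 8 h 39 min → rounds to 8 h 40 min
Thu: 06:49–17:20 = 10 h 31 min − 60 min = 9 h 31 min → rounds to 9 h 30 min
Total credited: 31 h 50 min.

31.83 hours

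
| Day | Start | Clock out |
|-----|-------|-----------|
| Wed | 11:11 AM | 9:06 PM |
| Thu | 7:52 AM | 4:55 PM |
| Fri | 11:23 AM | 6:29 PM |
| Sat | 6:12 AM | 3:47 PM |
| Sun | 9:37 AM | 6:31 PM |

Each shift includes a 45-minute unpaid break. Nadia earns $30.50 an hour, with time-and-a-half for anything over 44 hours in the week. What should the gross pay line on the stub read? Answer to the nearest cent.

$1244.40

Wed: 11:11 AM–9:06 PM = 9 h 55 min; less 45 min break → 9 h 10 min
Thu: 7:52 AM–4:55 PM = 9 h 3 min; less 45 min break → 8 h 18 min
Fri: 11:23 AM–6:29 PM = 7 h 6 min; less 45 min break → 6 h 21 min
Sat: 6:12 AM–3:47 PM = 9 h 35 min; less 45 min break → 8 h 50 min
Sun: 9:37 AM–6:31 PM = 8 h 54 min; less 45 min break → 8 h 9 min
Total worked: 40 h 48 min = 2448 min.
Regular 40 h 48 min = 2448 min at $30.50/h; overtime 0 h 0 min = 0 min at $45.75/h.
Pay = (2448 × $30.50 + 0 × $45.75) ÷ 60 = $1244.40.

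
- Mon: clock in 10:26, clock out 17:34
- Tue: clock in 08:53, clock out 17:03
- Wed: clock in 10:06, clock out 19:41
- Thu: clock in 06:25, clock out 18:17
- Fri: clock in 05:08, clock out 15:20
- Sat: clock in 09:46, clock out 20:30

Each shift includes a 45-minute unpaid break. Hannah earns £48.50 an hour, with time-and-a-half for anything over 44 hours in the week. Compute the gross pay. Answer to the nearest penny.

£2802.09

Mon: 10:26–17:34 = 7 h 8 min; less 45 min break → 6 h 23 min
Tue: 08:53–17:03 = 8 h 10 min; less 45 min break → 7 h 25 min
Wed: 10:06–19:41 = 9 h 35 min; less 45 min break → 8 h 50 min
Thu: 06:25–18:17 = 11 h 52 min; less 45 min break → 11 h 7 min
Fri: 05:08–15:20 = 10 h 12 min; less 45 min break → 9 h 27 min
Sat: 09:46–20:30 = 10 h 44 min; less 45 min break → 9 h 59 min
Total worked: 53 h 11 min = 3191 min.
Regular 44 h 0 min = 2640 min at £48.50/h; overtime 9 h 11 min = 551 min at £72.75/h.
Pay = (2640 × £48.50 + 551 × £72.75) ÷ 60 = £2802.09.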